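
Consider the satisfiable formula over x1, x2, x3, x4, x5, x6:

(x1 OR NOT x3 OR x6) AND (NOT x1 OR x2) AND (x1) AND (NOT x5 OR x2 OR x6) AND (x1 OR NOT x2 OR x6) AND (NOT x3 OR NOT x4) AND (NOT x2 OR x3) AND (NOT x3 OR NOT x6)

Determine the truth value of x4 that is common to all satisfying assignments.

False

Suppose x4 = true.
From the singleton clause (x1), x1 = true.
From the singleton clause (x2), x2 = true.
From the singleton clause (NOT x3), x3 = false.
That conflicts with the unit clause (x3).
So every satisfying assignment has x4 = False.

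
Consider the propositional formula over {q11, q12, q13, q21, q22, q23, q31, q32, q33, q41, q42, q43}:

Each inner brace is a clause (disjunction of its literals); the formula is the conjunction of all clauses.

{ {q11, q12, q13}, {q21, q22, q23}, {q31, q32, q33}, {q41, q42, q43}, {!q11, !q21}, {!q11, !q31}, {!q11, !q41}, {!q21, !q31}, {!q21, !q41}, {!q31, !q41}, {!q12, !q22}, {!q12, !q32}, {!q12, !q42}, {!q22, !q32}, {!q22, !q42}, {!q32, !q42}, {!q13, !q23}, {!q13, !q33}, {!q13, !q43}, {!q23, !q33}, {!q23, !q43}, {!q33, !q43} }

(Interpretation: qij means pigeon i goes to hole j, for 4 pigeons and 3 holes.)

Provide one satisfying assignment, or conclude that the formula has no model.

Case q11 = false:
Case q12 = true:
(!q22) alone gives q22 = false.
(!q32) alone gives q32 = false.
(!q42) alone gives q42 = false.
Case q21 = true:
(!q31) alone gives q31 = false.
(q33) alone gives q33 = true.
(!q41) alone gives q41 = false.
(q43) alone gives q43 = true.
That conflicts with the unit clause (!q43).
So q21 must be the other value — set q21 = false.
(q23) alone gives q23 = true.
(!q13) alone gives q13 = false.
(!q33) alone gives q33 = false.
(q31) alone gives q31 = true.
(!q41) alone gives q41 = false.
(q43) alone gives q43 = true.
That conflicts with the unit clause (!q43).
Neither q21 = true nor q21 = false works.
So q12 must be the other value — set q12 = false.
(q13) alone gives q13 = true.
(!q23) alone gives q23 = false.
(!q33) alone gives q33 = false.
(!q43) alone gives q43 = false.
Case q21 = true:
(!q31) alone gives q31 = false.
(q32) alone gives q32 = true.
(!q41) alone gives q41 = false.
(q42) alone gives q42 = true.
That conflicts with the unit clause (!q42).
So q21 must be the other value — set q21 = false.
(q22) alone gives q22 = true.
(!q32) alone gives q32 = false.
(q31) alone gives q31 = true.
(!q41) alone gives q41 = false.
(q42) alone gives q42 = true.
That conflicts with the unit clause (!q42).
Neither q21 = true nor q21 = false works.
Neither q12 = true nor q12 = false works.
So q11 must be the other value — set q11 = true.
(!q21) alone gives q21 = false.
(!q31) alone gives q31 = false.
(!q41) alone gives q41 = false.
Case q22 = true:
(!q12) alone gives q12 = false.
(!q32) alone gives q32 = false.
(q33) alone gives q33 = true.
(!q42) alone gives q42 = false.
(q43) alone gives q43 = true.
That conflicts with the unit clause (!q43).
So q22 must be the other value — set q22 = false.
(q23) alone gives q23 = true.
(!q13) alone gives q13 = false.
(!q33) alone gives q33 = false.
(q32) alone gives q32 = true.
(!q12) alone gives q12 = false.
(!q42) alone gives q42 = false.
(q43) alone gives q43 = true.
That conflicts with the unit clause (!q43).
Neither q22 = true nor q22 = false works.
Neither q11 = true nor q11 = false works.

UNSATISFIABLE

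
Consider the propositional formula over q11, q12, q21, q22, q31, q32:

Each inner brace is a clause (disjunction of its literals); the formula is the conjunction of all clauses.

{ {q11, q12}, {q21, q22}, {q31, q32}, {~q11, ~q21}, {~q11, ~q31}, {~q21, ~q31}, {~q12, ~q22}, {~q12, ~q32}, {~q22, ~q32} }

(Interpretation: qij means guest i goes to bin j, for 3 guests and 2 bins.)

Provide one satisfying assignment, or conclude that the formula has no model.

UNSATISFIABLE

Try q11 = 1.
From the singleton clause (~q21), q21 = 0.
From the singleton clause (q22), q22 = 1.
From the singleton clause (~q31), q31 = 0.
From the singleton clause (q32), q32 = 1.
But (~q32) is also a unit clause — contradiction.
So q11 must be the other value — set q11 = 0.
From the singleton clause (q12), q12 = 1.
From the singleton clause (~q22), q22 = 0.
From the singleton clause (q21), q21 = 1.
From the singleton clause (~q31), q31 = 0.
From the singleton clause (q32), q32 = 1.
But (~q32) is also a unit clause — contradiction.
Neither q11 = 1 nor q11 = 0 works.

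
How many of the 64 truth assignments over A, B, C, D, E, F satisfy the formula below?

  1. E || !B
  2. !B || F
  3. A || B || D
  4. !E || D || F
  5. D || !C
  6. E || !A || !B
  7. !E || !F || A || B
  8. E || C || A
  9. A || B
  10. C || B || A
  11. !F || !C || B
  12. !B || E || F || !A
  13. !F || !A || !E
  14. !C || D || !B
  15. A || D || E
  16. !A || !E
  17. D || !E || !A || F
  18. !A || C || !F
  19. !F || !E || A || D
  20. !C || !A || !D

There are 2^6 = 64 truth assignments over (A, B, C, D, E, F).
Split on E. With E = true, the clauses containing E are satisfied and !E drops from the rest; 2 of the 2^5 = 32 assignments to the other variables satisfy what remains.
With E = false, by the same count on the reduced clause set, 2 assignments work.
(One model: A=F, B=T, C=F, D=T, E=T, F=T.)
Total: 2 + 2 = 4.

4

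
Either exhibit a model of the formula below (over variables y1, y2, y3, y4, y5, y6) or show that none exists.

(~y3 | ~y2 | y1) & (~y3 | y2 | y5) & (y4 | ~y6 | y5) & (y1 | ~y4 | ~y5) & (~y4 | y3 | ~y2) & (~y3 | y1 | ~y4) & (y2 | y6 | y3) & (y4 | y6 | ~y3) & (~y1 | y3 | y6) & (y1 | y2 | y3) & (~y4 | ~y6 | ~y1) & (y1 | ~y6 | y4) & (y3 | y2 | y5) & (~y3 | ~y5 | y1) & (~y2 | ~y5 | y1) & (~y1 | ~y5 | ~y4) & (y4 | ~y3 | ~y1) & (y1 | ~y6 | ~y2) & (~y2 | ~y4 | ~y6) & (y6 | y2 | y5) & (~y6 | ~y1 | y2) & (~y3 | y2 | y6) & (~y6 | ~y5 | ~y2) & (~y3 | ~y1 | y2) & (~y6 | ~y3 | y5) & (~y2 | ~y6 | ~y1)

Suppose y3 = 1.
Suppose y2 = 1.
Unit clause (y1) forces y1 = 1.
Unit clause (y4) forces y4 = 1.
Unit clause (~y6) forces y6 = 0.
Unit clause (~y5) forces y5 = 0.
This assignment satisfies each clause.

y1 ↦ 1, y2 ↦ 1, y3 ↦ 1, y4 ↦ 1, y5 ↦ 0, y6 ↦ 0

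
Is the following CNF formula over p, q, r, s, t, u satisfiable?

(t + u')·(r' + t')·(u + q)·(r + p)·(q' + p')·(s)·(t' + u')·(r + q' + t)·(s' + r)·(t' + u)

Yes, satisfiable

(s) alone gives s = 1.
(r) alone gives r = 1.
(t') alone gives t = 0.
(u') alone gives u = 0.
(q) alone gives q = 1.
(p') alone gives p = 0.
Every clause now holds.
A satisfying assignment: p=0; q=1; r=1; s=1; t=0; u=0.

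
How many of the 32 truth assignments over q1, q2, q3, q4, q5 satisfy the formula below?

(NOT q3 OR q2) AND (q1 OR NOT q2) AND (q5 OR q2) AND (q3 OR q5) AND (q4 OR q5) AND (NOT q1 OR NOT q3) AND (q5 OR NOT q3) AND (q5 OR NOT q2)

6

There are 2^5 = 32 truth assignments over (q1, q2, q3, q4, q5).
Split on q2. With q2 = true, the clauses containing q2 are satisfied and NOT q2 drops from the rest; 2 of the 2^4 = 16 assignments to the other variables satisfy what remains.
With q2 = false, by the same count on the reduced clause set, 4 assignments work.
(One model: q1=F, q2=F, q3=F, q4=F, q5=T.)
Total: 2 + 4 = 6.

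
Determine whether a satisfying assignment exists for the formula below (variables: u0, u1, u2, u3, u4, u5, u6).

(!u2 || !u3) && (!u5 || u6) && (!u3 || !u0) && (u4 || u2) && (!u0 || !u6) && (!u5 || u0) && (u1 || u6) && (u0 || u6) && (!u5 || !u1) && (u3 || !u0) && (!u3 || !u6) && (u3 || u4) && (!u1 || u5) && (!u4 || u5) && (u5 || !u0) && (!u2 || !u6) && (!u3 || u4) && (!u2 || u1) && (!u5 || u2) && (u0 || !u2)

Try u2 = false.
(u4) alone gives u4 = true.
(u5) alone gives u5 = true.
Now (!u5) is unsatisfied and unit — conflict.
Backtrack on u2: now try u2 = true.
(!u3) alone gives u3 = false.
(!u0) alone gives u0 = false.
Now (u0) is unsatisfied and unit — conflict.
Either choice for u2 ends in contradiction.
No assignment satisfies every clause.

No, unsatisfiable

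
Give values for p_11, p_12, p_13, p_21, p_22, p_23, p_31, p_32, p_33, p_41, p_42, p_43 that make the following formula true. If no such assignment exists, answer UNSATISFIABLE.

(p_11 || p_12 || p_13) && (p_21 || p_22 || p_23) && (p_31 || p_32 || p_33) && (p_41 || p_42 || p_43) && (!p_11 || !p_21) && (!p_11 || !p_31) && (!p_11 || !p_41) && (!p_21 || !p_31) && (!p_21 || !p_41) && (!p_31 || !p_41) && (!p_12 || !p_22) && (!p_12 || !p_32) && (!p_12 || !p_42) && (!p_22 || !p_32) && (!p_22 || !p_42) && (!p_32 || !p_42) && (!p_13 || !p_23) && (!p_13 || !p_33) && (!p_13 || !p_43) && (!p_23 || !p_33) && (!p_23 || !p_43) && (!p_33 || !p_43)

UNSATISFIABLE

Case p_11 = false:
Case p_12 = true:
(!p_22) alone gives p_22 = false.
(!p_32) alone gives p_32 = false.
(!p_42) alone gives p_42 = false.
Case p_21 = true:
(!p_31) alone gives p_31 = false.
(p_33) alone gives p_33 = true.
(!p_41) alone gives p_41 = false.
(p_43) alone gives p_43 = true.
Now (!p_43) is unsatisfied and unit — conflict.
Undo p_21 and try p_21 = false.
(p_23) alone gives p_23 = true.
(!p_13) alone gives p_13 = false.
(!p_33) alone gives p_33 = false.
(p_31) alone gives p_31 = true.
(!p_41) alone gives p_41 = false.
(p_43) alone gives p_43 = true.
Now (!p_43) is unsatisfied and unit — conflict.
Both values of p_21 lead to a conflict.
Undo p_12 and try p_12 = false.
(p_13) alone gives p_13 = true.
(!p_23) alone gives p_23 = false.
(!p_33) alone gives p_33 = false.
(!p_43) alone gives p_43 = false.
Case p_21 = true:
(!p_31) alone gives p_31 = false.
(p_32) alone gives p_32 = true.
(!p_41) alone gives p_41 = false.
(p_42) alone gives p_42 = true.
Now (!p_42) is unsatisfied and unit — conflict.
Undo p_21 and try p_21 = false.
(p_22) alone gives p_22 = true.
(!p_32) alone gives p_32 = false.
(p_31) alone gives p_31 = true.
(!p_41) alone gives p_41 = false.
(p_42) alone gives p_42 = true.
Now (!p_42) is unsatisfied and unit — conflict.
Both values of p_21 lead to a conflict.
Both values of p_12 lead to a conflict.
Undo p_11 and try p_11 = true.
(!p_21) alone gives p_21 = false.
(!p_31) alone gives p_31 = false.
(!p_41) alone gives p_41 = false.
Case p_22 = true:
(!p_12) alone gives p_12 = false.
(!p_32) alone gives p_32 = false.
(p_33) alone gives p_33 = true.
(!p_42) alone gives p_42 = false.
(p_43) alone gives p_43 = true.
Now (!p_43) is unsatisfied and unit — conflict.
Undo p_22 and try p_22 = false.
(p_23) alone gives p_23 = true.
(!p_13) alone gives p_13 = false.
(!p_33) alone gives p_33 = false.
(p_32) alone gives p_32 = true.
(!p_12) alone gives p_12 = false.
(!p_42) alone gives p_42 = false.
(p_43) alone gives p_43 = true.
Now (!p_43) is unsatisfied and unit — conflict.
Both values of p_22 lead to a conflict.
Both values of p_11 lead to a conflict.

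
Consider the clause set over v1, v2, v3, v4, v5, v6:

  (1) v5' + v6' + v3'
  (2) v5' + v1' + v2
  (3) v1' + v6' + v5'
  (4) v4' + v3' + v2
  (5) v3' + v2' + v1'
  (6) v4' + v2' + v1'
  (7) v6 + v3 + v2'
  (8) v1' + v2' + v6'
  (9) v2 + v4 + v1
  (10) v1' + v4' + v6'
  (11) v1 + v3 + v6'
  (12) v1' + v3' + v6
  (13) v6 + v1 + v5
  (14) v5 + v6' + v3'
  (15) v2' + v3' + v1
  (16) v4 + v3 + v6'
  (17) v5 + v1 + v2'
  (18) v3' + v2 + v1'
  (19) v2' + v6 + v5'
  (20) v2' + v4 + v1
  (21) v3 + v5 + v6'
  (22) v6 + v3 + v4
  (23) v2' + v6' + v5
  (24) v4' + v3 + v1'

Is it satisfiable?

Satisfiable

Case v5 = 1:
Case v6 = 0:
From the singleton clause (v2'), v2 = 0.
From the singleton clause (v1'), v1 = 0.
From the singleton clause (v4), v4 = 1.
From the singleton clause (v3'), v3 = 0.
This assignment satisfies each clause.
A satisfying assignment: v1: 0,  v2: 0,  v3: 0,  v4: 1,  v5: 1,  v6: 0.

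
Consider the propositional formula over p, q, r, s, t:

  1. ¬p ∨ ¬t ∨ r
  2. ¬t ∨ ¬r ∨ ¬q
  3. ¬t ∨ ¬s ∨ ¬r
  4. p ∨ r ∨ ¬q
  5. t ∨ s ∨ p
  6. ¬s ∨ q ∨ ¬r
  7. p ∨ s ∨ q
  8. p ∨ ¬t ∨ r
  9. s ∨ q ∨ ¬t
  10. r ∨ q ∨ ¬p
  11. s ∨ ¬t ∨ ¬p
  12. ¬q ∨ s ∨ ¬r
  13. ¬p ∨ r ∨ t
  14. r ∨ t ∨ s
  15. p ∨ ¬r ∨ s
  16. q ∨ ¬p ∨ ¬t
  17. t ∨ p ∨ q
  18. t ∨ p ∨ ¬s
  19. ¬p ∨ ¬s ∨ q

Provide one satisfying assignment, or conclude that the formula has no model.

Case p = True:
Case t = False:
Unit clause (r) forces r = True.
Case s = False:
Unit clause (¬q) forces q = False.
Every clause now holds.

p: True,  q: False,  r: True,  s: False,  t: False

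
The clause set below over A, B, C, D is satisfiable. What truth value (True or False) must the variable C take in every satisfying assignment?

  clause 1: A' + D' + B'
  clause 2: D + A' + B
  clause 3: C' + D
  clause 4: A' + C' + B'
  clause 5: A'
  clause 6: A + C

True

Suppose C = 0.
The clause (A') is unit, so A = 0.
Now (A) is unsatisfied and unit — conflict.
So every satisfying assignment has C = True.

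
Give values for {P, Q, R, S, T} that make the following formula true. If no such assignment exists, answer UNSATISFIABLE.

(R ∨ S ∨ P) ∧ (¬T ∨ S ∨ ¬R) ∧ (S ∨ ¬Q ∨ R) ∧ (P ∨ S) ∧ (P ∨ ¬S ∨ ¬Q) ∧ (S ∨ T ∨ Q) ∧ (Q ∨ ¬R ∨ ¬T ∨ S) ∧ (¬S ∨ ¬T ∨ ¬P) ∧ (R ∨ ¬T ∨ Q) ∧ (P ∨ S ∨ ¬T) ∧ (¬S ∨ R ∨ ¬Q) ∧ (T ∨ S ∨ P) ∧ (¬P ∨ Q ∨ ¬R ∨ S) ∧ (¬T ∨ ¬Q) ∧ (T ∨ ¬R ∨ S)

P ↦ True,  Q ↦ True,  R ↦ True,  S ↦ True,  T ↦ False

Branch on P: set P = True.
Branch on S: set S = True.
Unit clause (¬T) forces T = False.
Branch on R: set R = True.
Every clause is now satisfied; Q is unconstrained.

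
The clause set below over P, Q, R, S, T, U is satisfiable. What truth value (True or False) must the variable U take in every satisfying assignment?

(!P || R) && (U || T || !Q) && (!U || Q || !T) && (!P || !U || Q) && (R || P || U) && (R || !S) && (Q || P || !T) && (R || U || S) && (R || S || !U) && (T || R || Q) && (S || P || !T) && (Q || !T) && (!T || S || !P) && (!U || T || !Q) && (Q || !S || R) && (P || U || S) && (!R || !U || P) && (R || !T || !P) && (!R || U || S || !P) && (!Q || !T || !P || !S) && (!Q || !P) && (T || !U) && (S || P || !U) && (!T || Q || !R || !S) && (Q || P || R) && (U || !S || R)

False

Suppose U = true.
From the singleton clause (T), T = true.
From the singleton clause (Q), Q = true.
From the singleton clause (!P), P = false.
From the singleton clause (S), S = true.
From the singleton clause (R), R = true.
That conflicts with the unit clause (!R).
So every satisfying assignment has U = False.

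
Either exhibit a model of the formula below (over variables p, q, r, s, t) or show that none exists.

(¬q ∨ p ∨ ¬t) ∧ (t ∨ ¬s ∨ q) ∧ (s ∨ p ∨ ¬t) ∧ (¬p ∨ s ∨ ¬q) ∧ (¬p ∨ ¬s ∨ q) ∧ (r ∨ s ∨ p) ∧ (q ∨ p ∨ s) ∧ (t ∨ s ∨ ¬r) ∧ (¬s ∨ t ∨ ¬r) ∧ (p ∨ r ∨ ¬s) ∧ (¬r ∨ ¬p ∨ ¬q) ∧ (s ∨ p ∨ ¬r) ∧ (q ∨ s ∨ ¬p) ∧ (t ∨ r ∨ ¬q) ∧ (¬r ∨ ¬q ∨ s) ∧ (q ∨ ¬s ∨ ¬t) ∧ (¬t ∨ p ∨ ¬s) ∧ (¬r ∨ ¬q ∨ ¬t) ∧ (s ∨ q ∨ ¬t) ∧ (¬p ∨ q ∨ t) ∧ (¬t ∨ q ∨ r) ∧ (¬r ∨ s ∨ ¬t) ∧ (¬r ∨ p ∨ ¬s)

p: True; q: True; r: False; s: True; t: True

Suppose q = True.
Suppose p = True.
From the singleton clause (s), s = True.
From the singleton clause (¬r), r = False.
From the singleton clause (t), t = True.
This assignment satisfies each clause.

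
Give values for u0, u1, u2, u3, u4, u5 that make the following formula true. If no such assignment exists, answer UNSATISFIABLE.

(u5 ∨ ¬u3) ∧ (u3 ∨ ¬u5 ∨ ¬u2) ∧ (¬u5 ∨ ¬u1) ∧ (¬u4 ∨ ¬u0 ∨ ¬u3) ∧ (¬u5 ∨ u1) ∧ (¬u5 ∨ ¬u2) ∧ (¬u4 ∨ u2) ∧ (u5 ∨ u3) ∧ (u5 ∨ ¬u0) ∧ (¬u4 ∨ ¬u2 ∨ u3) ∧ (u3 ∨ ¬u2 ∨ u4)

Try u5 = True.
From the singleton clause (¬u1), u1 = False.
That conflicts with the unit clause (u1).
So u5 must be the other value — set u5 = False.
From the singleton clause (¬u3), u3 = False.
That conflicts with the unit clause (u3).
Neither u5 = True nor u5 = False works.

UNSATISFIABLE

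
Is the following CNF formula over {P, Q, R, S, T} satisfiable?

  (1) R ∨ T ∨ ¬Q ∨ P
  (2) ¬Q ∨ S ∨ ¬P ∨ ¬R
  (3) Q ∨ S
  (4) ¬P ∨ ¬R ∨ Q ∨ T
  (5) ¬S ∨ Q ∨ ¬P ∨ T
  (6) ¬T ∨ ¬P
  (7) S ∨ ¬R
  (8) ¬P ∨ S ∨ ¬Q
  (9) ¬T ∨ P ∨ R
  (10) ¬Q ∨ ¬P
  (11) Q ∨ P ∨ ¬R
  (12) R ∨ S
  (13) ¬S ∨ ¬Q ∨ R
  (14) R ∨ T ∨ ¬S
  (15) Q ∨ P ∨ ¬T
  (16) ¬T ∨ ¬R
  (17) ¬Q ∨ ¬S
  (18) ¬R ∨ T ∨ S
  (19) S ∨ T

Unsatisfiable

Branch on Q: set Q = True.
Unit clause (¬P) forces P = False.
Unit clause (¬S) forces S = False.
Unit clause (¬R) forces R = False.
But (R) is also a unit clause — contradiction.
Backtrack on Q: now try Q = False.
Unit clause (S) forces S = True.
Branch on P: set P = False.
Unit clause (¬R) forces R = False.
Unit clause (¬T) forces T = False.
But (T) is also a unit clause — contradiction.
Backtrack on P: now try P = True.
Unit clause (T) forces T = True.
But (¬T) is also a unit clause — contradiction.
Both values of P lead to a conflict.
Both values of Q lead to a conflict.
No assignment satisfies every clause.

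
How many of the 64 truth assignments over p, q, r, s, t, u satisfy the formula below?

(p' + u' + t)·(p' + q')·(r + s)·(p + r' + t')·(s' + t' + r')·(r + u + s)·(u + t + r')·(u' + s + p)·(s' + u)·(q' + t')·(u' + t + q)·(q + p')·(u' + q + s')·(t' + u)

2

There are 2^6 = 64 truth assignments over (p, q, r, s, t, u).
Split on q. With q = 1, the clauses containing q are satisfied and q' drops from the rest; 2 of the 2^5 = 32 assignments to the other variables satisfy what remains.
With q = 0, by the same count on the reduced clause set, 0 assignments work.
(One model: p=F, q=T, r=F, s=T, t=F, u=T.)
Total: 2 + 0 = 2.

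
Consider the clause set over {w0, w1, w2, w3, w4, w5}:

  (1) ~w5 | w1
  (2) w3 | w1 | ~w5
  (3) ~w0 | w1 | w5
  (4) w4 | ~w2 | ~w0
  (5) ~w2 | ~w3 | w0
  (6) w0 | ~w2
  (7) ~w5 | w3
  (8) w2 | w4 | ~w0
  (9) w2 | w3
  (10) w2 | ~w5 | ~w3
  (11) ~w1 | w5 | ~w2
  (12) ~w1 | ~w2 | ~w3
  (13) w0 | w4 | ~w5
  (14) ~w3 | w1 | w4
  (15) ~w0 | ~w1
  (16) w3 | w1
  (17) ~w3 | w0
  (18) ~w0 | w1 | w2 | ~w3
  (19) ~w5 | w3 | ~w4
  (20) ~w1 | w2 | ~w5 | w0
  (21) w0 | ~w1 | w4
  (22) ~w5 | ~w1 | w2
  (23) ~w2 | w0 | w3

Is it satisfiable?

Unsatisfiable

Suppose w5 = 0.
Suppose w0 = 0.
From the singleton clause (~w2), w2 = 0.
From the singleton clause (w3), w3 = 1.
That conflicts with the unit clause (~w3).
Backtrack on w0: now try w0 = 1.
From the singleton clause (w1), w1 = 1.
That conflicts with the unit clause (~w1).
Both values of w0 lead to a conflict.
Backtrack on w5: now try w5 = 1.
From the singleton clause (w1), w1 = 1.
From the singleton clause (w3), w3 = 1.
From the singleton clause (w2), w2 = 1.
That conflicts with the unit clause (~w2).
Both values of w5 lead to a conflict.
No assignment satisfies every clause.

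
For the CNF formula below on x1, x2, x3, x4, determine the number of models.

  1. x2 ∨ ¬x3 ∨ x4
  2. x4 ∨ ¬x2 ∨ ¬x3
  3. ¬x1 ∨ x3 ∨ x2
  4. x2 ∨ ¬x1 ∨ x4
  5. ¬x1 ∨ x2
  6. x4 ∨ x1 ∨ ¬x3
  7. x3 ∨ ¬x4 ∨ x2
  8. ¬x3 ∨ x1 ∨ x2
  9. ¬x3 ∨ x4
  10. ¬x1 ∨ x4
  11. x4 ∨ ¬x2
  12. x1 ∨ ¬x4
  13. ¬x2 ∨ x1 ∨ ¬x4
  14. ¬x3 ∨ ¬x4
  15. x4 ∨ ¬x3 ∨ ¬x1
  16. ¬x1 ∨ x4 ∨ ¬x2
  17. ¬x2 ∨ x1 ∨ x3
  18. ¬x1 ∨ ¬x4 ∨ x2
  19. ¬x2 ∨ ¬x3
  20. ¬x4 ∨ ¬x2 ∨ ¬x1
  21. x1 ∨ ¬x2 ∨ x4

1

There are 2^4 = 16 truth assignments over (x1, x2, x3, x4).
Check each against the 21 clauses (columns in the order x1, x2, x3, x4):
  F F F F  ✓ satisfies all
  F F F T  ✗ fails (x3 ∨ ¬x4 ∨ x2)
  F F T F  ✗ fails (x2 ∨ ¬x3 ∨ x4)
  F F T T  ✗ fails (¬x3 ∨ x1 ∨ x2)
  F T F F  ✗ fails (x4 ∨ ¬x2)
  F T F T  ✗ fails (x1 ∨ ¬x4)
  F T T F  ✗ fails (x4 ∨ ¬x2 ∨ ¬x3)
  F T T T  ✗ fails (x1 ∨ ¬x4)
  T F F F  ✗ fails (¬x1 ∨ x3 ∨ x2)
  T F F T  ✗ fails (¬x1 ∨ x3 ∨ x2)
  T F T F  ✗ fails (x2 ∨ ¬x3 ∨ x4)
  T F T T  ✗ fails (¬x1 ∨ x2)
  T T F F  ✗ fails (¬x1 ∨ x4)
  T T F T  ✗ fails (¬x4 ∨ ¬x2 ∨ ¬x1)
  T T T F  ✗ fails (x4 ∨ ¬x2 ∨ ¬x3)
  T T T T  ✗ fails (¬x3 ∨ ¬x4)
1 of the 16 rows is a model.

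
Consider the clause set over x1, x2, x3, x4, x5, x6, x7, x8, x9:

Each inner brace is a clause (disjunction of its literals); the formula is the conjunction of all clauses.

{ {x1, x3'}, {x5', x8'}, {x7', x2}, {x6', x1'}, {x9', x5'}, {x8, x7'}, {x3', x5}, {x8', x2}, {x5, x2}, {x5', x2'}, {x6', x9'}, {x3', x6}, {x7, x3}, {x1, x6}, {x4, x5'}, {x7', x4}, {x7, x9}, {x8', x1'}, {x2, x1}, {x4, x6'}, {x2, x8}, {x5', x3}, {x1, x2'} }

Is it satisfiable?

Unsatisfiable

Suppose x1 = 1.
(x6') alone gives x6 = 0.
(x3') alone gives x3 = 0.
(x7) alone gives x7 = 1.
(x2) alone gives x2 = 1.
(x8) alone gives x8 = 1.
That conflicts with the unit clause (x8').
Undo x1 and try x1 = 0.
(x3') alone gives x3 = 0.
(x7) alone gives x7 = 1.
(x2) alone gives x2 = 1.
That conflicts with the unit clause (x2').
Either choice for x1 ends in contradiction.
No assignment satisfies every clause.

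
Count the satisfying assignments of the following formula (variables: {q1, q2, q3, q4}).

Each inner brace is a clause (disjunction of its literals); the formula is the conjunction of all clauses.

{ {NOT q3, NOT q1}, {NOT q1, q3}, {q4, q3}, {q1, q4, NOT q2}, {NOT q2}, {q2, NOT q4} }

1

There are 2^4 = 16 truth assignments over (q1, q2, q3, q4).
Split on q1. With q1 = true, the clauses containing q1 are satisfied and NOT q1 drops from the rest; 0 of the 2^3 = 8 assignments to the other variables satisfy what remains.
With q1 = false, by the same count on the reduced clause set, 1 assignment works.
(One model: q1=F, q2=F, q3=T, q4=F.)
Total: 0 + 1 = 1.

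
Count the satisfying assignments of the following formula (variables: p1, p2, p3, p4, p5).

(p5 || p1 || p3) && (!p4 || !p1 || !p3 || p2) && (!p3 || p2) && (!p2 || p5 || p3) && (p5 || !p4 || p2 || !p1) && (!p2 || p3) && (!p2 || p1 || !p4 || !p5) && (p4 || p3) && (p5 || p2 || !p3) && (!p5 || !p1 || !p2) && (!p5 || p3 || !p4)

There are 2^5 = 32 truth assignments over (p1, p2, p3, p4, p5).
Split on p2. With p2 = true, the clauses containing p2 are satisfied and !p2 drops from the rest; 5 of the 2^4 = 16 assignments to the other variables satisfy what remains.
With p2 = false, by the same count on the reduced clause set, 0 assignments work.
Total: 5 + 0 = 5.

5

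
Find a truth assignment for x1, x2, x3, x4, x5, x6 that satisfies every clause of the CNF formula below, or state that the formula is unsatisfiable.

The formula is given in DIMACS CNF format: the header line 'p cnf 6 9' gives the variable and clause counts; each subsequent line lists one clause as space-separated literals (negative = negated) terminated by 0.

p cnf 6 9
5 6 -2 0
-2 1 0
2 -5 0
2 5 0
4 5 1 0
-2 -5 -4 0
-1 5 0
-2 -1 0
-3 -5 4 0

UNSATISFIABLE

Suppose x2 = False.
(¬x5) alone gives x5 = False.
Now (x5) is unsatisfied and unit — conflict.
Undo x2 and try x2 = True.
(x1) alone gives x1 = True.
Now (¬x1) is unsatisfied and unit — conflict.
Either choice for x2 ends in contradiction.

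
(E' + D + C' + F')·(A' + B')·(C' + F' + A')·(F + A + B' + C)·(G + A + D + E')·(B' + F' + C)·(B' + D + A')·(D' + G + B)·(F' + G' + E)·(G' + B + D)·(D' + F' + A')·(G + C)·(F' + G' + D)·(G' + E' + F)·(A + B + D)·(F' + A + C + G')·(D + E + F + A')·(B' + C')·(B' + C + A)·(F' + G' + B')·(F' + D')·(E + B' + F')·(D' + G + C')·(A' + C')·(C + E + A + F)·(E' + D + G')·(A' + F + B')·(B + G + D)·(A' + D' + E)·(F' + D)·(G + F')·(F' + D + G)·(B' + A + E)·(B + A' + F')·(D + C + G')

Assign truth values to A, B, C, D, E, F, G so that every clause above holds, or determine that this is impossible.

A: 0, B: 0, C: 1, D: 1, E: 0, F: 0, G: 1

Branch on A: set A = 0.
Branch on G: set G = 1.
Branch on F: set F = 0.
The clause (E') is unit, so E = 0.
The clause (C) is unit, so C = 1.
The clause (B') is unit, so B = 0.
The clause (D) is unit, so D = 1.
All clauses are satisfied.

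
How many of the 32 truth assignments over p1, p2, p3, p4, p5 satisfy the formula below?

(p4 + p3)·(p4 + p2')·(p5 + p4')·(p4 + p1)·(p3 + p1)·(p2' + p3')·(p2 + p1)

5

There are 2^5 = 32 truth assignments over (p1, p2, p3, p4, p5).
Split on p4. With p4 = 1, the clauses containing p4 are satisfied and p4' drops from the rest; 3 of the 2^4 = 16 assignments to the other variables satisfy what remains.
With p4 = 0, by the same count on the reduced clause set, 2 assignments work.
(One model: p1=T, p2=F, p3=F, p4=T, p5=T.)
Total: 3 + 2 = 5.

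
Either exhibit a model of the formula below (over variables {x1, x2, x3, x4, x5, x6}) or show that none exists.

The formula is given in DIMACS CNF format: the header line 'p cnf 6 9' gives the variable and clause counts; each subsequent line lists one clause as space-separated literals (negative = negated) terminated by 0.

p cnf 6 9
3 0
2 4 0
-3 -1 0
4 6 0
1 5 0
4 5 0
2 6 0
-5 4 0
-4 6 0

(x3) alone gives x3 = True.
(¬x1) alone gives x1 = False.
(x5) alone gives x5 = True.
(x4) alone gives x4 = True.
(x6) alone gives x6 = True.
All clauses hold; x2 can take either value.

x1 ↦ False,  x2 ↦ True,  x3 ↦ True,  x4 ↦ True,  x5 ↦ True,  x6 ↦ True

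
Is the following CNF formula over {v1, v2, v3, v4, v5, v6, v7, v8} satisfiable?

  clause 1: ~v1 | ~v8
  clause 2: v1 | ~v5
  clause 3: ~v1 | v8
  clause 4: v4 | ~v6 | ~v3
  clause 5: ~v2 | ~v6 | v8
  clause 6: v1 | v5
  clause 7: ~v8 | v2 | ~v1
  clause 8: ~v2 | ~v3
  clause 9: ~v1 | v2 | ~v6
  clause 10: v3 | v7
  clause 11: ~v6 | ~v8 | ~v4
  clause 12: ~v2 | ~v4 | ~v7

Try v1 = 0.
(~v5) alone gives v5 = 0.
Now (v5) is unsatisfied and unit — conflict.
That branch fails; take v1 = 1 instead.
(~v8) alone gives v8 = 0.
Now (v8) is unsatisfied and unit — conflict.
Neither v1 = 1 nor v1 = 0 works.
No assignment satisfies every clause.

No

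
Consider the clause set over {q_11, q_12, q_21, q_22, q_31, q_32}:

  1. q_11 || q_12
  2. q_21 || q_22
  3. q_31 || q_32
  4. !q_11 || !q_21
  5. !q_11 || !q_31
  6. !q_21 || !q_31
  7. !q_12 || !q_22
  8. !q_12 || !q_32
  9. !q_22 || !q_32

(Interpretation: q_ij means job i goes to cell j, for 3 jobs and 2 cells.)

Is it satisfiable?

Unsatisfiable

Case q_11 = true:
(!q_21) alone gives q_21 = false.
(q_22) alone gives q_22 = true.
(!q_31) alone gives q_31 = false.
(q_32) alone gives q_32 = true.
Now (!q_32) is unsatisfied and unit — conflict.
Undo q_11 and try q_11 = false.
(q_12) alone gives q_12 = true.
(!q_22) alone gives q_22 = false.
(q_21) alone gives q_21 = true.
(!q_31) alone gives q_31 = false.
(q_32) alone gives q_32 = true.
Now (!q_32) is unsatisfied and unit — conflict.
Both values of q_11 lead to a conflict.
No assignment satisfies every clause.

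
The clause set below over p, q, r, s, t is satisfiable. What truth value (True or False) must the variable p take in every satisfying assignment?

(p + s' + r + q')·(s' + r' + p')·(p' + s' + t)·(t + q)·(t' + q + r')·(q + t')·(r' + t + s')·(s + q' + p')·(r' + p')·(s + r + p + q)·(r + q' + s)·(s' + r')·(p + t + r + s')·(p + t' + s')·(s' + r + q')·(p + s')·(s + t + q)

False

Suppose p = 1.
The clause (r') is unit, so r = 0.
Case s = 0:
The clause (q') is unit, so q = 0.
The clause (t) is unit, so t = 1.
Now (t') is unsatisfied and unit — conflict.
Undo s and try s = 1.
The clause (t) is unit, so t = 1.
The clause (q) is unit, so q = 1.
Now (q') is unsatisfied and unit — conflict.
Both values of s lead to a conflict.
So every satisfying assignment has p = False.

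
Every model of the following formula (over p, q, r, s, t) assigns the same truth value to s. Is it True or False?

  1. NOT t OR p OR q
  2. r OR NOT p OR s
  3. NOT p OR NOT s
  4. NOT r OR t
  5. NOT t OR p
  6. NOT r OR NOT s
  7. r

Suppose s = true.
From the singleton clause (NOT p), p = false.
From the singleton clause (NOT t), t = false.
From the singleton clause (NOT r), r = false.
That conflicts with the unit clause (r).
So every satisfying assignment has s = False.

False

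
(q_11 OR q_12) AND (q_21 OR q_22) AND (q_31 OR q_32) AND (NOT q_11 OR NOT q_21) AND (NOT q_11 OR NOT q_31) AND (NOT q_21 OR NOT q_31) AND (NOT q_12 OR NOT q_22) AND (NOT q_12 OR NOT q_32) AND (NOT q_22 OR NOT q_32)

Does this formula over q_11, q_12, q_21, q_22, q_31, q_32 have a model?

Case q_11 = true:
From the singleton clause (NOT q_21), q_21 = false.
From the singleton clause (q_22), q_22 = true.
From the singleton clause (NOT q_31), q_31 = false.
From the singleton clause (q_32), q_32 = true.
That conflicts with the unit clause (NOT q_32).
Backtrack on q_11: now try q_11 = false.
From the singleton clause (q_12), q_12 = true.
From the singleton clause (NOT q_22), q_22 = false.
From the singleton clause (q_21), q_21 = true.
From the singleton clause (NOT q_31), q_31 = false.
From the singleton clause (q_32), q_32 = true.
That conflicts with the unit clause (NOT q_32).
Either choice for q_11 ends in contradiction.
No assignment satisfies every clause.

Unsatisfiable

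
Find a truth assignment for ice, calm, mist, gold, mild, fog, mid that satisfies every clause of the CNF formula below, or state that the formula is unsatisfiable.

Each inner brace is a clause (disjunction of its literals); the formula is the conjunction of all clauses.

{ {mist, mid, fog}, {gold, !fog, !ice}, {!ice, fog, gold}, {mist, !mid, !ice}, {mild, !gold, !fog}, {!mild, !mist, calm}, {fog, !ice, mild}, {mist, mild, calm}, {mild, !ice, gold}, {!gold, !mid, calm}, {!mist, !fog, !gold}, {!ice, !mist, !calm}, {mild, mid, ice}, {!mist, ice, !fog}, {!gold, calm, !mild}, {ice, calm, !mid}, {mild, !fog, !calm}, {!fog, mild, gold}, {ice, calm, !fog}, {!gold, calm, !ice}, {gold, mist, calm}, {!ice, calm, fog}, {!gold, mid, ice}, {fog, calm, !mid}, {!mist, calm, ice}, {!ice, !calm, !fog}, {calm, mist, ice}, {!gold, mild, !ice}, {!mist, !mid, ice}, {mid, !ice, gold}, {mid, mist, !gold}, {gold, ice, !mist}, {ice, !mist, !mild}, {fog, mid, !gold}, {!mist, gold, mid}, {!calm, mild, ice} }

ice ↦ false; calm ↦ true; mist ↦ false; gold ↦ true; mild ↦ true; fog ↦ true; mid ↦ true

Case mist = false:
Case mid = true:
The clause (!ice) is unit, so ice = false.
The clause (calm) is unit, so calm = true.
The clause (mild) is unit, so mild = true.
Every clause is now satisfied; gold, fog are unconstrained.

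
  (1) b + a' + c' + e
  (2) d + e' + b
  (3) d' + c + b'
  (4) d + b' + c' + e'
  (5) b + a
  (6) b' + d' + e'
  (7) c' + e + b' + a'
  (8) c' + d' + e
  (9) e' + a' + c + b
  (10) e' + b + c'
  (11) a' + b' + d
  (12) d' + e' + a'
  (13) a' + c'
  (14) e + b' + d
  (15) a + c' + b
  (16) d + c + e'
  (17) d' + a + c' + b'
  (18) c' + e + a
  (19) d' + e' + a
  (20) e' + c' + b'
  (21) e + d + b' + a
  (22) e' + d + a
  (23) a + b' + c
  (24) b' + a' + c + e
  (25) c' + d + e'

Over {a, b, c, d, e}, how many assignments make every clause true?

2

There are 2^5 = 32 truth assignments over (a, b, c, d, e).
Split on c. With c = 1, the clauses containing c are satisfied and c' drops from the rest; 0 of the 2^4 = 16 assignments to the other variables satisfy what remains.
With c = 0, by the same count on the reduced clause set, 2 assignments work.
(One model: a=T, b=F, c=F, d=F, e=F.)
Total: 0 + 2 = 2.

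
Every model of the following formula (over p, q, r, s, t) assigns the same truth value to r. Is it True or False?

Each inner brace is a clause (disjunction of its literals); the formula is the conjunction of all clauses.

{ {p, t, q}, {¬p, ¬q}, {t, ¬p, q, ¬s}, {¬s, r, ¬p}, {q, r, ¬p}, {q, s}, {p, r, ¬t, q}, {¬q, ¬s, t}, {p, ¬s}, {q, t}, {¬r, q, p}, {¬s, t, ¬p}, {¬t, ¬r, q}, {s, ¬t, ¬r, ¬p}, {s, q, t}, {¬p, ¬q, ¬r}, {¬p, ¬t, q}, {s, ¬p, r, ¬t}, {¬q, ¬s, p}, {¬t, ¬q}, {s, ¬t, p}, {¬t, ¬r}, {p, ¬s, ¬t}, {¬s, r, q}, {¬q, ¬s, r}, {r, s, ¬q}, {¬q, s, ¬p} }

True

Suppose r = False.
Case p = False:
From the singleton clause (¬s), s = False.
From the singleton clause (q), q = True.
That conflicts with the unit clause (¬q).
That branch fails; take p = True instead.
From the singleton clause (¬q), q = False.
That conflicts with the unit clause (q).
Either choice for p ends in contradiction.
So every satisfying assignment has r = True.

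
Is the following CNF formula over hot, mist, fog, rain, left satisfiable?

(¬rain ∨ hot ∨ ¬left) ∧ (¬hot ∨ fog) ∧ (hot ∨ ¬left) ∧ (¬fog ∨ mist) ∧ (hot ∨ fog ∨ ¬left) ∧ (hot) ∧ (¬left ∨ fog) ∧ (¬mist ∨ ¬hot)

(hot) alone gives hot = True.
(fog) alone gives fog = True.
(mist) alone gives mist = True.
But (¬mist) is also a unit clause — contradiction.
No assignment satisfies every clause.

No, unsatisfiable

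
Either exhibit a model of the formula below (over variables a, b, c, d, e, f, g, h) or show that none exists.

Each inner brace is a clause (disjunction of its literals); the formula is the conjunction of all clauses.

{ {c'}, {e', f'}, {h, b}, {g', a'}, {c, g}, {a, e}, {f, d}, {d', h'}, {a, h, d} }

Unit clause (c') forces c = 0.
Unit clause (g) forces g = 1.
Unit clause (a') forces a = 0.
Unit clause (e) forces e = 1.
Unit clause (f') forces f = 0.
Unit clause (d) forces d = 1.
Unit clause (h') forces h = 0.
Unit clause (b) forces b = 1.
This assignment satisfies each clause.

a: 0, b: 1, c: 0, d: 1, e: 1, f: 0, g: 1, h: 0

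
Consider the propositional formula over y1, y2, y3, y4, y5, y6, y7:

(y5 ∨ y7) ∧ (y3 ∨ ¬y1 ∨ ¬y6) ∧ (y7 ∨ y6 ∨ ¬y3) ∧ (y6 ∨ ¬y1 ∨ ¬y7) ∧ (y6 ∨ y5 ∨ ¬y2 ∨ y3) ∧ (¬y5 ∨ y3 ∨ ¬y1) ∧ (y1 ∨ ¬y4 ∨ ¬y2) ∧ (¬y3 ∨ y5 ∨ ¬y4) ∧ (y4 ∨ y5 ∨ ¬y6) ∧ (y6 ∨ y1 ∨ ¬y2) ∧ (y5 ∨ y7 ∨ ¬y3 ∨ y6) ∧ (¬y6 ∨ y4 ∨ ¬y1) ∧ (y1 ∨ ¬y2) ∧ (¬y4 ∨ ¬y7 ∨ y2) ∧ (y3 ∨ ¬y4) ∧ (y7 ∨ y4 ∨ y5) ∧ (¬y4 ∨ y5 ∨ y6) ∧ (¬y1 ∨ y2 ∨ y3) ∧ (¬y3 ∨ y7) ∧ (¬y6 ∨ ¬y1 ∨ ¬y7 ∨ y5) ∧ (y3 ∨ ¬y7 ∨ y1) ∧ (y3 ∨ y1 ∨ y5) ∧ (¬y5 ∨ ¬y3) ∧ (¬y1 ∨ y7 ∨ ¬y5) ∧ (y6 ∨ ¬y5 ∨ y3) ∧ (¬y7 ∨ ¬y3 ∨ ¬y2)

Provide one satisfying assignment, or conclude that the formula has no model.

Branch on y5: set y5 = False.
From the singleton clause (y7), y7 = True.
Branch on y6: set y6 = False.
From the singleton clause (¬y1), y1 = False.
From the singleton clause (¬y2), y2 = False.
From the singleton clause (¬y4), y4 = False.
From the singleton clause (y3), y3 = True.
Every clause now holds.

y1: False,  y2: False,  y3: True,  y4: False,  y5: False,  y6: False,  y7: True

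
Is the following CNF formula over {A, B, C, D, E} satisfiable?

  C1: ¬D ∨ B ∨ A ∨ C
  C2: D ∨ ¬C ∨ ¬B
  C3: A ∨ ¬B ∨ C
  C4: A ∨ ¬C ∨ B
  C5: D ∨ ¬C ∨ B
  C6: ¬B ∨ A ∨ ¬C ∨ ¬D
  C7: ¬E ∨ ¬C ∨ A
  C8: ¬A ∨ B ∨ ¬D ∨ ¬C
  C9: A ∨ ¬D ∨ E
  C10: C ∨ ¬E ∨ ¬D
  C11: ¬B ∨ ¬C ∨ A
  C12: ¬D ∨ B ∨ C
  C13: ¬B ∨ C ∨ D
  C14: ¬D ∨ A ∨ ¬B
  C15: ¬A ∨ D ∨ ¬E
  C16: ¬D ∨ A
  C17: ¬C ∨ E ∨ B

Yes, satisfiable

Suppose D = False.
Suppose C = False.
Unit clause (¬B) forces B = False.
Suppose A = False.
Every clause is now satisfied; E is unconstrained.
A satisfying assignment: A: False, B: False, C: False, D: False, E: True.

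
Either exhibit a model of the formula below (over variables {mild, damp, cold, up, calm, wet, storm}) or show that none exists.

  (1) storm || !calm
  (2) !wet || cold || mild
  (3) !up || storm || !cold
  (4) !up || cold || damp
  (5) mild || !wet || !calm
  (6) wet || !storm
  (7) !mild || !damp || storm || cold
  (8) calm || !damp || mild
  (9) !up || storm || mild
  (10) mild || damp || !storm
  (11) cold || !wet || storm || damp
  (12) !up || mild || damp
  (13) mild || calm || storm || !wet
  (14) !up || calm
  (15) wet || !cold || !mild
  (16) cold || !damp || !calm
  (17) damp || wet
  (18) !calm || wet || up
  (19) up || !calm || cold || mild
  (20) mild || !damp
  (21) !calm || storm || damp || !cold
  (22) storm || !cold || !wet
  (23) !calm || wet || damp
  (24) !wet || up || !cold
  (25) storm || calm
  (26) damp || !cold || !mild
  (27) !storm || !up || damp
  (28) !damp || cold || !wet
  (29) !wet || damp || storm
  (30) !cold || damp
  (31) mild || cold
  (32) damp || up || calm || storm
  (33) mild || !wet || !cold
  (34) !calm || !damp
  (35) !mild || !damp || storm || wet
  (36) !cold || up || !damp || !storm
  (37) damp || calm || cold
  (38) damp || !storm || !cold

mild=true, damp=false, cold=false, up=false, calm=true, wet=true, storm=true

Suppose storm = true.
From the singleton clause (wet), wet = true.
Suppose cold = false.
From the singleton clause (mild), mild = true.
From the singleton clause (!damp), damp = false.
From the singleton clause (!up), up = false.
From the singleton clause (calm), calm = true.
All clauses are satisfied.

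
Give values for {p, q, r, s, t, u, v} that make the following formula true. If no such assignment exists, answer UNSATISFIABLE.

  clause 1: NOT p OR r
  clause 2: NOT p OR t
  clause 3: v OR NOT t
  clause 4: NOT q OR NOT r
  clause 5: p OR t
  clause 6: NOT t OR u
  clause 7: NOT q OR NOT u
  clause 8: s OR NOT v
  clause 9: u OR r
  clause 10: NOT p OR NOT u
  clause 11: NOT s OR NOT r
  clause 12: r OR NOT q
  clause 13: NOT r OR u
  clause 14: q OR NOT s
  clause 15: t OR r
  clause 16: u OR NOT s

UNSATISFIABLE

Suppose p = false.
The clause (t) is unit, so t = true.
The clause (v) is unit, so v = true.
The clause (u) is unit, so u = true.
The clause (NOT q) is unit, so q = false.
The clause (s) is unit, so s = true.
But (NOT s) is also a unit clause — contradiction.
Undo p and try p = true.
The clause (r) is unit, so r = true.
The clause (t) is unit, so t = true.
The clause (v) is unit, so v = true.
The clause (NOT q) is unit, so q = false.
The clause (u) is unit, so u = true.
But (NOT u) is also a unit clause — contradiction.
Both values of p lead to a conflict.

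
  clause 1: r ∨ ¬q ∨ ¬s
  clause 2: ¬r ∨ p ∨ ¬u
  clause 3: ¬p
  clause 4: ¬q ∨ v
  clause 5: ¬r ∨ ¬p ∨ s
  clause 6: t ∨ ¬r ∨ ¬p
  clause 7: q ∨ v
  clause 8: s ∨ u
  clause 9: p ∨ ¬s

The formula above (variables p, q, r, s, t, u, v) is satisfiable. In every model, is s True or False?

Suppose s = True.
Unit clause (¬p) forces p = False.
But (p) is also a unit clause — contradiction.
So every satisfying assignment has s = False.

False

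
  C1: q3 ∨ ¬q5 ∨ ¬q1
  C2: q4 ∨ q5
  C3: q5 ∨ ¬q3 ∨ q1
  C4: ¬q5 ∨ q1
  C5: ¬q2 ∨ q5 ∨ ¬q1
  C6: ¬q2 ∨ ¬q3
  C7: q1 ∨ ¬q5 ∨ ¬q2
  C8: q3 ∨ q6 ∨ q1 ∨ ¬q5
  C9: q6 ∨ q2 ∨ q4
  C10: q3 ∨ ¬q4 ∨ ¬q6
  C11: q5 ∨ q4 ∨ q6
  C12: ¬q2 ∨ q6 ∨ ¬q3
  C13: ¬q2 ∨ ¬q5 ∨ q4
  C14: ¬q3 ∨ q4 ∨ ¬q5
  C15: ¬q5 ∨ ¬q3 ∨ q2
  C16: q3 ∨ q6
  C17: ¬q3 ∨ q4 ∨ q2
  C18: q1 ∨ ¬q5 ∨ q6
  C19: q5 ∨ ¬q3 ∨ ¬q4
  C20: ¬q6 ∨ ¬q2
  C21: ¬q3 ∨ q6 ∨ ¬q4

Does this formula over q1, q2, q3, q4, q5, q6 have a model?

Case q4 = True:
Case q5 = False:
From the singleton clause (¬q3), q3 = False.
From the singleton clause (¬q6), q6 = False.
But (q6) is also a unit clause — contradiction.
Backtrack on q5: now try q5 = True.
From the singleton clause (q1), q1 = True.
From the singleton clause (q3), q3 = True.
From the singleton clause (¬q2), q2 = False.
But (q2) is also a unit clause — contradiction.
Either choice for q5 ends in contradiction.
Backtrack on q4: now try q4 = False.
From the singleton clause (q5), q5 = True.
From the singleton clause (q1), q1 = True.
From the singleton clause (q3), q3 = True.
But (¬q3) is also a unit clause — contradiction.
Either choice for q4 ends in contradiction.
No assignment satisfies every clause.

No, unsatisfiable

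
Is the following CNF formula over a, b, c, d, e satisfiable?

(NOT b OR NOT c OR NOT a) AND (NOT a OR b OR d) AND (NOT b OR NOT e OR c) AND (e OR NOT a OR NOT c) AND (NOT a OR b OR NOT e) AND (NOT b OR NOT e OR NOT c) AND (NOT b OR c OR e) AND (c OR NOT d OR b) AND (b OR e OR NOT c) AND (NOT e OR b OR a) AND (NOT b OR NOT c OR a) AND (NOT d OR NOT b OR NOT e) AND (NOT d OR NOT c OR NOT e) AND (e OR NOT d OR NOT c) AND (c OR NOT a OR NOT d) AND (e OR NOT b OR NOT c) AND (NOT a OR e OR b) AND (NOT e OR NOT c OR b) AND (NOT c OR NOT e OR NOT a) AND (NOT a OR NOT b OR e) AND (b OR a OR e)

Branch on b: set b = false.
Branch on a: set a = false.
Unit clause (NOT e) forces e = false.
Now (e) is unsatisfied and unit — conflict.
That branch fails; take a = true instead.
Unit clause (d) forces d = true.
Unit clause (NOT e) forces e = false.
Now (e) is unsatisfied and unit — conflict.
Neither a = true nor a = false works.
That branch fails; take b = true instead.
Branch on c: set c = false.
Unit clause (NOT e) forces e = false.
Now (e) is unsatisfied and unit — conflict.
That branch fails; take c = true instead.
Unit clause (NOT a) forces a = false.
Now (a) is unsatisfied and unit — conflict.
Neither c = true nor c = false works.
Neither b = true nor b = false works.
No assignment satisfies every clause.

Unsatisfiable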